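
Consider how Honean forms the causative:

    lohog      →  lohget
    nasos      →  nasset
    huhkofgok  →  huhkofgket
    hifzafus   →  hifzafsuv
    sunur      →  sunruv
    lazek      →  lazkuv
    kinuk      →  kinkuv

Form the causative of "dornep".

nasos and hifzafus both end in -s yet inflect differently (nasset, hifzafsuv), so the final letter is not what conditions the rule; the last vowel is.
"dornep" has last vowel 'e'. The one such stem in the data (lazek → lazkuv) deletes the last vowel and adds -uv (as do hifzafus, sunur), so the same rule applies.
So dornep → dornpuv.

dornpuv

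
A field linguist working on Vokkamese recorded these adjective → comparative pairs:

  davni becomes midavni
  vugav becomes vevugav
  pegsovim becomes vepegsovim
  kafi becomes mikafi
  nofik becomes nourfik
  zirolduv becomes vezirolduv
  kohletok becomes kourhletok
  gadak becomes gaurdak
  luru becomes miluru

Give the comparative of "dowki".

midowki

nofik and kafi both have last vowel 'i' yet inflect differently (nourfik, mikafi), so the last vowel is not what conditions the rule; the final letter is.
"dowki" ends in -i. The stems ending in -i (kafi → mikafi, davni → midavni) add the prefix mi-.
The other patterns: stems ending in -k insert -ur- after the first vowel; stems ending in -m or -v add the prefix ve-.
So dowki → midowki.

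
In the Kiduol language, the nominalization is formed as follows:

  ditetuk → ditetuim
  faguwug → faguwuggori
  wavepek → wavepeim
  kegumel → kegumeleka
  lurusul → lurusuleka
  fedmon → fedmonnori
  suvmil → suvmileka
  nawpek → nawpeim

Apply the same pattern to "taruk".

taruim

lurusul and ditetuk both have last vowel 'u' yet inflect differently (lurusuleka, ditetuim), so the last vowel is not what conditions the rule; the final letter is.
"taruk" ends in -k. The stems ending in -k (ditetuk → ditetuim, nawpek → nawpeim, wavepek → wavepeim) drop the final letter and add -im.
So taruk → taruim.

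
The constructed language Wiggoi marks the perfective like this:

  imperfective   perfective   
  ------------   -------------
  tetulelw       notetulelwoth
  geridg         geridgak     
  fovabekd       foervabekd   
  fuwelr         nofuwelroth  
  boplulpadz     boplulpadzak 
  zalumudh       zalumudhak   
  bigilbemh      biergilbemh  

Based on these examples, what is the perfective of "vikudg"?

zalumudh and bigilbemh both end in -h yet inflect differently (zalumudhak, biergilbemh), so the final letter is not what conditions the rule; the second-to-last letter is.
"vikudg" has second-to-last letter 'd'. The stems whose second-to-last letter is 'd' (geridg → geridgak, boplulpadz → boplulpadzak, zalumudh → zalumudhak) add -ak.
So vikudg → vikudgak.

vikudgak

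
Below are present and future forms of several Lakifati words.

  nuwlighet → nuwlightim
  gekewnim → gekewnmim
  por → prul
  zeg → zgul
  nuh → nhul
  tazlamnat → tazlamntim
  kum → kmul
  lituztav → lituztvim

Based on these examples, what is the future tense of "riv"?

"riv" has 1 vowel. The stems with 1 vowel (por → prul, nuh → nhul, zeg → zgul) delete the last vowel and add -ul.
The other pattern: stems with 3 vowels delete the last vowel and add -im.
So riv → rvul.

rvul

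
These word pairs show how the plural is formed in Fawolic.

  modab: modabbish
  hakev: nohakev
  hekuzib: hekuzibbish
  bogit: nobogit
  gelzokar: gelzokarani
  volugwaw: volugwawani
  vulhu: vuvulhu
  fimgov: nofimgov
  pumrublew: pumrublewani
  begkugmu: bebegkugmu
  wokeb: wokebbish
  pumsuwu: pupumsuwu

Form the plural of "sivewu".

hekuzib and bogit both have last vowel 'i' yet inflect differently (hekuzibbish, nobogit), so the last vowel is not what conditions the rule; the final letter is.
"sivewu" ends in -u. The stems ending in -u (begkugmu → bebegkugmu, pumsuwu → pupumsuwu, vulhu → vuvulhu) repeat the first consonant+vowel as a prefix.
So sivewu → sisivewu.

sisivewu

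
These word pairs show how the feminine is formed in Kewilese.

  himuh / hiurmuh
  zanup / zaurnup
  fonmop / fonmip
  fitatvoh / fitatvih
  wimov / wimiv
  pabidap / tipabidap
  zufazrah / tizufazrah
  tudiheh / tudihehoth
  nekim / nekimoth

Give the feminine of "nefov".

zanup and fonmop both end in -p yet inflect differently (zaurnup, fonmip), so the final letter is not what conditions the rule; the last vowel is.
"nefov" has last vowel 'o'. The stems whose last vowel is 'o' (fonmop → fonmip, fitatvoh → fitatvih, wimov → wimiv) change the last vowel to 'i'.
The other patterns: stems whose last vowel is 'u' insert -ur- after the first vowel; stems whose last vowel is 'a' add the prefix ti-; stems whose last vowel is 'e' or 'i' add -oth.
So nefov → nefiv.

nefiv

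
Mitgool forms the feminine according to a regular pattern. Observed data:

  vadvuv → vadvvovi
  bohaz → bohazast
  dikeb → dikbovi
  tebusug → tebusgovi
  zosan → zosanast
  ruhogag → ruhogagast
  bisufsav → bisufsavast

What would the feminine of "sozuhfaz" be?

bisufsav and vadvuv both end in -v yet inflect differently (bisufsavast, vadvvovi), so the final letter is not what conditions the rule; the last vowel is.
"sozuhfaz" has last vowel 'a'. The stems whose last vowel is 'a' (zosan → zosanast, bohaz → bohazast, ruhogag → ruhogagast) add -ast.
The other pattern: stems whose last vowel is 'e' or 'u' delete the last vowel and add -ovi.
So sozuhfaz → sozuhfazast.

sozuhfazast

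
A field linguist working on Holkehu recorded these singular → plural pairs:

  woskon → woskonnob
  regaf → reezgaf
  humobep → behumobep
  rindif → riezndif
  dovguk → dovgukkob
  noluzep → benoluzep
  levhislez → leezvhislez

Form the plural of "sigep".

levhislez and humobep both have last vowel 'e' yet inflect differently (leezvhislez, behumobep), so the last vowel is not what conditions the rule; the final letter is.
"sigep" ends in -p. The stems ending in -p (humobep → behumobep, noluzep → benoluzep) add the prefix be-.
So sigep → besigep.

besigep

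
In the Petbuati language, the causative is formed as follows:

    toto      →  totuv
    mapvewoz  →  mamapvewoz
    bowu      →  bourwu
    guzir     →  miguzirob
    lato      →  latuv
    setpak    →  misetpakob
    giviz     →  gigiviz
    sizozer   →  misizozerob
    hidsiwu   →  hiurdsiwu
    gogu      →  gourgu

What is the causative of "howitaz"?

hohowitaz

mapvewoz and toto both have last vowel 'o' yet inflect differently (mamapvewoz, totuv), so the last vowel is not what conditions the rule; the final letter is.
"howitaz" ends in -z. The stems ending in -z (mapvewoz → mamapvewoz, giviz → gigiviz) repeat the first consonant+vowel as a prefix.
The other patterns: stems ending in -o drop the final letter and add -uv; stems ending in -u insert -ur- after the first vowel; stems ending in -k or -r add mi- … -ob around the stem.
So howitaz → hohowitaz.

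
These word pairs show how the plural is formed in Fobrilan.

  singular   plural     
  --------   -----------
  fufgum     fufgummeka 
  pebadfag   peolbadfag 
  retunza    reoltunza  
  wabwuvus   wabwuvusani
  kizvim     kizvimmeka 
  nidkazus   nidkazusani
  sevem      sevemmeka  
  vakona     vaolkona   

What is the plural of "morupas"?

"morupas" ends in -s. The stems ending in -s (nidkazus → nidkazusani, wabwuvus → wabwuvusani) add -ani.
The other patterns: stems ending in -m double the final consonant and add -eka; stems ending in -a or -g insert -ol- after the first vowel.
So morupas → morupasani.

morupasani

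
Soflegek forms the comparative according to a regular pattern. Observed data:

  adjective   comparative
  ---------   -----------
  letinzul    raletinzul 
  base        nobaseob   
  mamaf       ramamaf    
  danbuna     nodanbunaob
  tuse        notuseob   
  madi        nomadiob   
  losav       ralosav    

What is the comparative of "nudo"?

danbuna and mamaf both have last vowel 'a' yet inflect differently (nodanbunaob, ramamaf), so the last vowel is not what conditions the rule; whether the stem ends in a vowel or a consonant is.
"nudo" ends in a vowel. The stems ending in a vowel (tuse → notuseob, danbuna → nodanbunaob, base → nobaseob) add no- … -ob around the stem.
The other pattern: stems ending in a consonant add the prefix ra-.
So nudo → nonudoob.

nonudoob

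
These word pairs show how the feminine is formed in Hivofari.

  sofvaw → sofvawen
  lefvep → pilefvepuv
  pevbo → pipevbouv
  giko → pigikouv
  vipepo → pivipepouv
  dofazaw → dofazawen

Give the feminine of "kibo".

dofazaw and vipepo both have 3 vowels yet inflect differently (dofazawen, pivipepouv), so the number of vowels is not what conditions the rule; the final letter is.
"kibo" ends in -o. The stems ending in -o (vipepo → pivipepouv, pevbo → pipevbouv, giko → pigikouv) add pi- … -uv around the stem.
The other pattern: stems ending in -w add -en.
So kibo → pikibouv.

pikibouv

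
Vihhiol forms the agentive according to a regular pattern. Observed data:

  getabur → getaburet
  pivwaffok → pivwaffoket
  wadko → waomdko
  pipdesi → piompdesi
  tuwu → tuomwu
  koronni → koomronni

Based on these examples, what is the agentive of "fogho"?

"fogho" ends in a vowel. The stems ending in a vowel (wadko → waomdko, pipdesi → piompdesi, tuwu → tuomwu) insert -om- after the first vowel.
So fogho → foomgho.

foomgho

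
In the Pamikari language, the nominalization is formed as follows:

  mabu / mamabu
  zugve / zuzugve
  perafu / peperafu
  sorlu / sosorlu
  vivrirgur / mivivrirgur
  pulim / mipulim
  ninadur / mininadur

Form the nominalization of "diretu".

didiretu

"diretu" ends in -u. The stems ending in -u (sorlu → sosorlu, mabu → mamabu, perafu → peperafu) repeat the first consonant+vowel as a prefix.
The other pattern: stems ending in -m or -r add the prefix mi-.
So diretu → didiretu.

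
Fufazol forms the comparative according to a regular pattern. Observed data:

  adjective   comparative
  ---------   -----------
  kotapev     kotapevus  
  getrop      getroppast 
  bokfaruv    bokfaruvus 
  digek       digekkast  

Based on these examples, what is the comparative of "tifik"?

tifikkast

kotapev and digek both have last vowel 'e' yet inflect differently (kotapevus, digekkast), so the last vowel is not what conditions the rule; the final letter is.
"tifik" ends in -k. The one such stem in the data (digek → digekkast) doubles the final consonant and adds -ast (as does getrop), so the same rule applies.
The other pattern: stems ending in -v add -us.
So tifik → tifikkast.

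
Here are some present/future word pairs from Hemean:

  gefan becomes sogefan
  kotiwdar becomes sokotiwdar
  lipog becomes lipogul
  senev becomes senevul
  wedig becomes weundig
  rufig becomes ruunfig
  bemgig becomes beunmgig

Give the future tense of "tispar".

sotispar

lipog and wedig both end in -g yet inflect differently (lipogul, weundig), so the final letter is not what conditions the rule; the last vowel is.
"tispar" has last vowel 'a'. The stems whose last vowel is 'a' (gefan → sogefan, kotiwdar → sokotiwdar) add the prefix so-.
The other patterns: stems whose last vowel is 'e' or 'o' add -ul; stems whose last vowel is 'i' insert -un- after the first vowel.
So tispar → sotispar.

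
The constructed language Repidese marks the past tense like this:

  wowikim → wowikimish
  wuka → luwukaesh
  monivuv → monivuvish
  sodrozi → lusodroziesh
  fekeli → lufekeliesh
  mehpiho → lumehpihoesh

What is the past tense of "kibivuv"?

wowikim and fekeli both have last vowel 'i' yet inflect differently (wowikimish, lufekeliesh), so the last vowel is not what conditions the rule; whether the stem ends in a vowel or a consonant is.
"kibivuv" ends in a consonant. The stems ending in a consonant (monivuv → monivuvish, wowikim → wowikimish) add -ish.
The other pattern: stems ending in a vowel add lu- … -esh around the stem.
So kibivuv → kibivuvish.

kibivuvish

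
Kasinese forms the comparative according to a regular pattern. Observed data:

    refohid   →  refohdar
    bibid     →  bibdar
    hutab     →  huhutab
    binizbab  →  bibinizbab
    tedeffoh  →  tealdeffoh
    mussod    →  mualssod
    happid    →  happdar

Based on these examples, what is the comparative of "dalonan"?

happid and mussod both end in -d yet inflect differently (happdar, mualssod), so the final letter is not what conditions the rule; the last vowel is.
"dalonan" has last vowel 'a'. The stems whose last vowel is 'a' (binizbab → bibinizbab, hutab → huhutab) repeat the first consonant+vowel as a prefix.
So dalonan → dadalonan.

dadalonan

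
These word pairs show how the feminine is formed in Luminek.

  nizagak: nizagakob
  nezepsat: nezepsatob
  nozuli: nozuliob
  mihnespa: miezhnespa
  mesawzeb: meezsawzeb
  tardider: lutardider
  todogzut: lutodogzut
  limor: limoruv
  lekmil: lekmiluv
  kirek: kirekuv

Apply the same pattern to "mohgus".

"mohgus" begins with m-. The stems beginning with m- (mihnespa → miezhnespa, mesawzeb → meezsawzeb) insert -ez- after the first vowel.
So mohgus → moezhgus.

moezhgus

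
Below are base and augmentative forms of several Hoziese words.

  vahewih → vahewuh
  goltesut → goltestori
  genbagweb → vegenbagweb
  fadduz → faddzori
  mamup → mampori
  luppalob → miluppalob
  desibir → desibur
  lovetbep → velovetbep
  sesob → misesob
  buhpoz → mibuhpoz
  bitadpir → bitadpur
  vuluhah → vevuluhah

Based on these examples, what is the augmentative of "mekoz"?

buhpoz and fadduz both end in -z yet inflect differently (mibuhpoz, faddzori), so the final letter is not what conditions the rule; the last vowel is.
"mekoz" has last vowel 'o'. The stems whose last vowel is 'o' (sesob → misesob, luppalob → miluppalob, buhpoz → mibuhpoz) add the prefix mi-.
The other patterns: stems whose last vowel is 'i' change the last vowel to 'u'; stems whose last vowel is 'u' delete the last vowel and add -ori; stems whose last vowel is 'a' or 'e' add the prefix ve-.
So mekoz → mimekoz.

mimekoz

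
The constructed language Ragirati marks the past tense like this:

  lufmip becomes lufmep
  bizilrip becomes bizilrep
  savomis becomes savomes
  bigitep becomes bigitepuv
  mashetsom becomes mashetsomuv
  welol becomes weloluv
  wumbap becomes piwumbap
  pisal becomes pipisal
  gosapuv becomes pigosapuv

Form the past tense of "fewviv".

fewvev

lufmip and bigitep both end in -p yet inflect differently (lufmep, bigitepuv), so the final letter is not what conditions the rule; the last vowel is.
"fewviv" has last vowel 'i'. The stems whose last vowel is 'i' (lufmip → lufmep, bizilrip → bizilrep, savomis → savomes) change the last vowel to 'e'.
So fewviv → fewvev.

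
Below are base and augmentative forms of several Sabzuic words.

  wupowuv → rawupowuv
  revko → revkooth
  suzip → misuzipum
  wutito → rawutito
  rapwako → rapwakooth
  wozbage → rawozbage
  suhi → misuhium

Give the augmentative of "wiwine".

wutito and revko both end in -o yet inflect differently (rawutito, revkooth), so the final letter is not what conditions the rule; the first letter is.
"wiwine" begins with w-. The stems beginning with w- (wupowuv → rawupowuv, wutito → rawutito, wozbage → rawozbage) add the prefix ra-.
The other patterns: stems beginning with s- add mi- … -um around the stem; stems beginning with r- add -oth.
So wiwine → rawiwine.

rawiwine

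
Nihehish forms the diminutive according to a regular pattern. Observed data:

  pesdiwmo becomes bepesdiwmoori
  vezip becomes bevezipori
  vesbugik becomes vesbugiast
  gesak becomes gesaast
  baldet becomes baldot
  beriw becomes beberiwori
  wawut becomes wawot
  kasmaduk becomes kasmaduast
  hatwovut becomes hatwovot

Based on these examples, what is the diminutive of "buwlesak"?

kasmaduk and wawut both have last vowel 'u' yet inflect differently (kasmaduast, wawot), so the last vowel is not what conditions the rule; the final letter is.
"buwlesak" ends in -k. The stems ending in -k (kasmaduk → kasmaduast, vesbugik → vesbugiast, gesak → gesaast) drop the final letter and add -ast.
The other patterns: stems ending in -t change the last vowel to 'o'; stems ending in -o, -p or -w add be- … -ori around the stem.
So buwlesak → buwlesaast.

buwlesaast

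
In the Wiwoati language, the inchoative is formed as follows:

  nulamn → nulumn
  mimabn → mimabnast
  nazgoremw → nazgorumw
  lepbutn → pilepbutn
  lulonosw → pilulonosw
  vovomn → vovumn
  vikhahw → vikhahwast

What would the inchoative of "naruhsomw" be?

naruhsumw

lulonosw and nazgoremw both end in -w yet inflect differently (pilulonosw, nazgorumw), so the final letter is not what conditions the rule; the second-to-last letter is.
"naruhsomw" has second-to-last letter 'm'. The stems whose second-to-last letter is 'm' (nazgoremw → nazgorumw, nulamn → nulumn, vovomn → vovumn) change the last vowel to 'u'.
So naruhsomw → naruhsumw.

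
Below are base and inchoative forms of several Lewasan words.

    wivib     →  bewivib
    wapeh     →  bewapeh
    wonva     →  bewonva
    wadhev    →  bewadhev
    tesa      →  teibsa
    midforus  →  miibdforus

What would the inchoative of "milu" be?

miiblu

wonva and tesa both end in -a yet inflect differently (bewonva, teibsa), so the final letter is not what conditions the rule; the first letter is.
"milu" begins with m-. The one such stem in the data (midforus → miibdforus) inserts -ib- after the first vowel (as does tesa), so the same rule applies.
So milu → miiblu.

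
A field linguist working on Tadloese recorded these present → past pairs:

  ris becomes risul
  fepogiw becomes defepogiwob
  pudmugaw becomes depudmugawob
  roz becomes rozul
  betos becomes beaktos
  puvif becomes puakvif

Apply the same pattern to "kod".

kodul

"kod" has 1 vowel. The stems with 1 vowel (ris → risul, roz → rozul) add -ul.
The other patterns: stems with 2 vowels insert -ak- after the first vowel; stems with 3 vowels add de- … -ob around the stem.
So kod → kodul.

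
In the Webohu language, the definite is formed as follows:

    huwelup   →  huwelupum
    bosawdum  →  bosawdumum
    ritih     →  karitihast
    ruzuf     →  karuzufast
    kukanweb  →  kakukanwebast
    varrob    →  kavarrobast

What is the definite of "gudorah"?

bosawdum and ruzuf both have last vowel 'u' yet inflect differently (bosawdumum, karuzufast), so the last vowel is not what conditions the rule; the final letter is.
"gudorah" ends in -h. The one such stem in the data (ritih → karitihast) adds ka- … -ast around the stem, so the same rule applies.
The other pattern: stems ending in -m or -p add -um.
So gudorah → kagudorahast.

kagudorahast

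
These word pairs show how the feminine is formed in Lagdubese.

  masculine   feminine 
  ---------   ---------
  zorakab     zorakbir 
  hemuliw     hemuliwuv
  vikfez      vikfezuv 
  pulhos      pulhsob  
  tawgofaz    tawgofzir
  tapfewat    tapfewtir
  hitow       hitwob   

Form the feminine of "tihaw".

hitow and hemuliw both end in -w yet inflect differently (hitwob, hemuliwuv), so the final letter is not what conditions the rule; the last vowel is.
"tihaw" has last vowel 'a'. The stems whose last vowel is 'a' (zorakab → zorakbir, tapfewat → tapfewtir, tawgofaz → tawgofzir) delete the last vowel and add -ir.
So tihaw → tihwir.

tihwir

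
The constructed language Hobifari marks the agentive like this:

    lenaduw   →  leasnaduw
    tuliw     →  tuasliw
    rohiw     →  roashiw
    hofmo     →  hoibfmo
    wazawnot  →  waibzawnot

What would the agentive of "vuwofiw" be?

tuliw and hofmo both have 2 vowels yet inflect differently (tuasliw, hoibfmo), so the number of vowels is not what conditions the rule; the final letter is.
"vuwofiw" ends in -w. The stems ending in -w (lenaduw → leasnaduw, tuliw → tuasliw, rohiw → roashiw) insert -as- after the first vowel.
The other pattern: stems ending in -o or -t insert -ib- after the first vowel.
So vuwofiw → vuaswofiw.

vuaswofiw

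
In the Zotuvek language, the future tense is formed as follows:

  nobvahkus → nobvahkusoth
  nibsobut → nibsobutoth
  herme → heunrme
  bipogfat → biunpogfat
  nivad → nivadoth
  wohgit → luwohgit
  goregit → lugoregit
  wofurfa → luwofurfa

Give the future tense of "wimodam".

luwimodam

"wimodam" begins with w-. The stems beginning with w- (wofurfa → luwofurfa, wohgit → luwohgit) add the prefix lu-.
So wimodam → luwimodam.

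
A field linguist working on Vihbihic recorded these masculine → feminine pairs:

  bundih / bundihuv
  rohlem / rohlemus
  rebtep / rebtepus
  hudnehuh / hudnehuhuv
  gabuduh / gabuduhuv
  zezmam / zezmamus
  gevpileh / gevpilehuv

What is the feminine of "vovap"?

vovapus

gevpileh and rohlem both have last vowel 'e' yet inflect differently (gevpilehuv, rohlemus), so the last vowel is not what conditions the rule; the final letter is.
"vovap" ends in -p. The one such stem in the data (rebtep → rebtepus) adds -us, so the same rule applies.
So vovap → vovapus.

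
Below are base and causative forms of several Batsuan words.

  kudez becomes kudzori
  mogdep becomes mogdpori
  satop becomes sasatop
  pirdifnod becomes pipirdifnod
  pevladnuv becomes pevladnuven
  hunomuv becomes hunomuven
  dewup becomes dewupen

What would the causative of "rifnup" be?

rifnupen

mogdep and satop both end in -p yet inflect differently (mogdpori, sasatop), so the final letter is not what conditions the rule; the last vowel is.
"rifnup" has last vowel 'u'. The stems whose last vowel is 'u' (pevladnuv → pevladnuven, hunomuv → hunomuven, dewup → dewupen) add -en.
The other patterns: stems whose last vowel is 'e' delete the last vowel and add -ori; stems whose last vowel is 'o' repeat the first consonant+vowel as a prefix.
So rifnup → rifnupen.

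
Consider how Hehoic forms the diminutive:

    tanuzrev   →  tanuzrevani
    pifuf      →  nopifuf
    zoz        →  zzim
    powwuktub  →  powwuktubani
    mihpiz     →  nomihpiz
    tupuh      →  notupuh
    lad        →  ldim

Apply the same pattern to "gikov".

zoz and mihpiz both end in -z yet inflect differently (zzim, nomihpiz), so the final letter is not what conditions the rule; the number of vowels is.
"gikov" has 2 vowels. The stems with 2 vowels (tupuh → notupuh, mihpiz → nomihpiz, pifuf → nopifuf) add the prefix no-.
The other patterns: stems with 1 vowel delete the last vowel and add -im; stems with 3 vowels add -ani.
So gikov → nogikov.

nogikov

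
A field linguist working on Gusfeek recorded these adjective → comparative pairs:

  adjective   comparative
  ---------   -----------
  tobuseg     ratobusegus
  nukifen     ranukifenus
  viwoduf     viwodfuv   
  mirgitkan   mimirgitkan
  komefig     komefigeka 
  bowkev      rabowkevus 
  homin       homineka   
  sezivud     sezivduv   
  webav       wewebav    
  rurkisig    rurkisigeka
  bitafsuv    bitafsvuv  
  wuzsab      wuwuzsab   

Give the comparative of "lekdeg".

ralekdegus

"lekdeg" has last vowel 'e'. The stems whose last vowel is 'e' (tobuseg → ratobusegus, bowkev → rabowkevus, nukifen → ranukifenus) add ra- … -us around the stem.
The other patterns: stems whose last vowel is 'a' repeat the first consonant+vowel as a prefix; stems whose last vowel is 'i' add -eka; stems whose last vowel is 'u' delete the last vowel and add -uv.
So lekdeg → ralekdegus.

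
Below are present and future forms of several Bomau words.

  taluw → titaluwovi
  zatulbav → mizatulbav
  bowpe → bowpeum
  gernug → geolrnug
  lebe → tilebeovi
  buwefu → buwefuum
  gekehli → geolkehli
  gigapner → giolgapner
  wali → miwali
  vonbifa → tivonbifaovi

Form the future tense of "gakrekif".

"gakrekif" begins with g-. The stems beginning with g- (gigapner → giolgapner, gernug → geolrnug, gekehli → geolkehli) insert -ol- after the first vowel.
So gakrekif → gaolkrekif.

gaolkrekif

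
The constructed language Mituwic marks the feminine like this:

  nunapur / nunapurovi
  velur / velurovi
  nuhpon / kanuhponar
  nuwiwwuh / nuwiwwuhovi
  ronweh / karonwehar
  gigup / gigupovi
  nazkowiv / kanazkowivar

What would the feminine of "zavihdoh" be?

kazavihdohar

nuwiwwuh and ronweh both end in -h yet inflect differently (nuwiwwuhovi, karonwehar), so the final letter is not what conditions the rule; the last vowel is.
"zavihdoh" has last vowel 'o'. The one such stem in the data (nuhpon → kanuhponar) adds ka- … -ar around the stem, so the same rule applies.
So zavihdoh → kazavihdohar.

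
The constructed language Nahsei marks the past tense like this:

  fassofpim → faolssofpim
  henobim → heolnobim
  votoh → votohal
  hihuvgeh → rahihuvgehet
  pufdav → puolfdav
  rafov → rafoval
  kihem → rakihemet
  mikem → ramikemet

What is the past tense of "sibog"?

sibogal

hihuvgeh and votoh both end in -h yet inflect differently (rahihuvgehet, votohal), so the final letter is not what conditions the rule; the last vowel is.
"sibog" has last vowel 'o'. The stems whose last vowel is 'o' (votoh → votohal, rafov → rafoval) add -al.
The other patterns: stems whose last vowel is 'e' add ra- … -et around the stem; stems whose last vowel is 'a' or 'i' insert -ol- after the first vowel.
So sibog → sibogal.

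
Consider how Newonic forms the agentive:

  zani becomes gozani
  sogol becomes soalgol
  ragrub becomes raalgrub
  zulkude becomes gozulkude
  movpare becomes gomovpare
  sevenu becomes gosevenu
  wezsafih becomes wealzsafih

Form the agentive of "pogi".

zani and wezsafih both have last vowel 'i' yet inflect differently (gozani, wealzsafih), so the last vowel is not what conditions the rule; whether the stem ends in a vowel or a consonant is.
"pogi" ends in a vowel. The stems ending in a vowel (sevenu → gosevenu, zani → gozani, movpare → gomovpare) add the prefix go-.
So pogi → gopogi.

gopogi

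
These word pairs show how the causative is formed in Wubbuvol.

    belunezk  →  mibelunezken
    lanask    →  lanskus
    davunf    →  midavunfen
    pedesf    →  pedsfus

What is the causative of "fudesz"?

"fudesz" has second-to-last letter 's'. The stems whose second-to-last letter is 's' (lanask → lanskus, pedesf → pedsfus) delete the last vowel and add -us.
The other pattern: stems whose second-to-last letter is 'n' or 'z' add mi- … -en around the stem.
So fudesz → fudszus.

fudszus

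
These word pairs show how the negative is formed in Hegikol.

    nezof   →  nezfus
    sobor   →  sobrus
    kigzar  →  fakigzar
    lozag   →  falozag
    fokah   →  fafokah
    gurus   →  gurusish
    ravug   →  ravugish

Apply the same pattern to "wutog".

wutgus

sobor and kigzar both end in -r yet inflect differently (sobrus, fakigzar), so the final letter is not what conditions the rule; the last vowel is.
"wutog" has last vowel 'o'. The stems whose last vowel is 'o' (nezof → nezfus, sobor → sobrus) delete the last vowel and add -us.
So wutog → wutgus.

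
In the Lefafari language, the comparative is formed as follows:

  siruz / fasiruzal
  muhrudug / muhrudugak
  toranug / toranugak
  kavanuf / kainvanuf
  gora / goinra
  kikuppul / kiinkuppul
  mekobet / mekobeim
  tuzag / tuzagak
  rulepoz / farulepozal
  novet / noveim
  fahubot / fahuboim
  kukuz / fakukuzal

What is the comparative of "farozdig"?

farozdigak

"farozdig" ends in -g. The stems ending in -g (tuzag → tuzagak, muhrudug → muhrudugak, toranug → toranugak) add -ak.
The other patterns: stems ending in -z add fa- … -al around the stem; stems ending in -t drop the final letter and add -im; stems ending in -a, -f or -l insert -in- after the first vowel.
So farozdig → farozdigak.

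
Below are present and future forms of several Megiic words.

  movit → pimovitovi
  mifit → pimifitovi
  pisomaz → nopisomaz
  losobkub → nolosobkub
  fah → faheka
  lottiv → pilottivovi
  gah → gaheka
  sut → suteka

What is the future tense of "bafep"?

pibafepovi

sut and mifit both end in -t yet inflect differently (suteka, pimifitovi), so the final letter is not what conditions the rule; the number of vowels is.
"bafep" has 2 vowels. The stems with 2 vowels (mifit → pimifitovi, lottiv → pilottivovi, movit → pimovitovi) add pi- … -ovi around the stem.
So bafep → pibafepovi.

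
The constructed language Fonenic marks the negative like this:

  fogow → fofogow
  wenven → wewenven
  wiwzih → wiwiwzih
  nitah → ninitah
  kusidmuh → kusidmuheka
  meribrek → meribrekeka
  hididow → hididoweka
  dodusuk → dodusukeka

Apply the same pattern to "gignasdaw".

gignasdaweka

wiwzih and kusidmuh both end in -h yet inflect differently (wiwiwzih, kusidmuheka), so the final letter is not what conditions the rule; the number of vowels is.
"gignasdaw" has 3 vowels. The stems with 3 vowels (kusidmuh → kusidmuheka, meribrek → meribrekeka, hididow → hididoweka) add -eka.
So gignasdaw → gignasdaweka.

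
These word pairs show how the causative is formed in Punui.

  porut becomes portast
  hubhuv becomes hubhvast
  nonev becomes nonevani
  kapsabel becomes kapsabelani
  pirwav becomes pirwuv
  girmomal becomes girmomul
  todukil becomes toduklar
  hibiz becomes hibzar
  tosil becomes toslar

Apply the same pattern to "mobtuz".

hubhuv and nonev both end in -v yet inflect differently (hubhvast, nonevani), so the final letter is not what conditions the rule; the last vowel is.
"mobtuz" has last vowel 'u'. The stems whose last vowel is 'u' (porut → portast, hubhuv → hubhvast) delete the last vowel and add -ast.
So mobtuz → mobtzast.

mobtzast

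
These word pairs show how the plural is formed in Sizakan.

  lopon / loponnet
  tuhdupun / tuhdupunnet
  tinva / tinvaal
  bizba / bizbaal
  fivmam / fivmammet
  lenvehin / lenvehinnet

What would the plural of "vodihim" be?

vodihimmet

fivmam and tinva both have last vowel 'a' yet inflect differently (fivmammet, tinvaal), so the last vowel is not what conditions the rule; the final letter is.
"vodihim" ends in -m. The one such stem in the data (fivmam → fivmammet) doubles the final consonant and adds -et (as do lenvehin, tuhdupun), so the same rule applies.
The other pattern: stems ending in -a add -al.
So vodihim → vodihimmet.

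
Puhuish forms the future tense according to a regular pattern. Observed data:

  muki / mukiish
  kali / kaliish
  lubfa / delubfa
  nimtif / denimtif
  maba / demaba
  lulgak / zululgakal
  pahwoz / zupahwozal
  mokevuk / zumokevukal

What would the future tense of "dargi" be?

muki and nimtif both have last vowel 'i' yet inflect differently (mukiish, denimtif), so the last vowel is not what conditions the rule; the final letter is.
"dargi" ends in -i. The stems ending in -i (muki → mukiish, kali → kaliish) add -ish.
The other patterns: stems ending in -a or -f add the prefix de-; stems ending in -k or -z add zu- … -al around the stem.
So dargi → dargiish.

dargiish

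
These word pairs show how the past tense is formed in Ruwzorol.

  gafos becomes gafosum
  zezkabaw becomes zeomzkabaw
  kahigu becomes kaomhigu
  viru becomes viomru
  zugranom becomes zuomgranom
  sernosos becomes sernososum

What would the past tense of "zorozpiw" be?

"zorozpiw" ends in -w. The one such stem in the data (zezkabaw → zeomzkabaw) inserts -om- after the first vowel (as do kahigu, viru), so the same rule applies.
So zorozpiw → zoomrozpiw.

zoomrozpiw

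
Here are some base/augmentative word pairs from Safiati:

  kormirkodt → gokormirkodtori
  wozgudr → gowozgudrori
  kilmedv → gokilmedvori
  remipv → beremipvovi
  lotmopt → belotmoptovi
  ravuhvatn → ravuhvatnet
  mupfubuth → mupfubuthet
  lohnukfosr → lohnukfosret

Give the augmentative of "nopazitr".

nopazitret

kilmedv and remipv both end in -v yet inflect differently (gokilmedvori, beremipvovi), so the final letter is not what conditions the rule; the second-to-last letter is.
"nopazitr" has second-to-last letter 't'. The stems whose second-to-last letter is 't' (ravuhvatn → ravuhvatnet, mupfubuth → mupfubuthet) add -et.
The other patterns: stems whose second-to-last letter is 'd' add go- … -ori around the stem; stems whose second-to-last letter is 'p' add be- … -ovi around the stem.
So nopazitr → nopazitret.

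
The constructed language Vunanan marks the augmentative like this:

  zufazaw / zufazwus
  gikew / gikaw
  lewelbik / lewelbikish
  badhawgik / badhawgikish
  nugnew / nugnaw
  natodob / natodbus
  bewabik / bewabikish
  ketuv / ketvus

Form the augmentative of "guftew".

guftaw

"guftew" has last vowel 'e'. The stems whose last vowel is 'e' (nugnew → nugnaw, gikew → gikaw) change the last vowel to 'a'.
So guftew → guftaw.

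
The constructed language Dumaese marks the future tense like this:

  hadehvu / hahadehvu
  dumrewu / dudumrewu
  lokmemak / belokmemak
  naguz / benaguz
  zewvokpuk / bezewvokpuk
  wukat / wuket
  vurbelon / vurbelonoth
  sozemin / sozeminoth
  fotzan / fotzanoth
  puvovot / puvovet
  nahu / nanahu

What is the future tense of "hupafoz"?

"hupafoz" ends in -z. The one such stem in the data (naguz → benaguz) adds the prefix be-, so the same rule applies.
So hupafoz → behupafoz.

behupafoz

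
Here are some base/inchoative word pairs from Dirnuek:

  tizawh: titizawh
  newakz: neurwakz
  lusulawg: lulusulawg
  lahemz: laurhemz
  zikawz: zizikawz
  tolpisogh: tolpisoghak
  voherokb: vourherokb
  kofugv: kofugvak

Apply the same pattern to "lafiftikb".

laurfiftikb

"lafiftikb" has second-to-last letter 'k'. The stems whose second-to-last letter is 'k' (voherokb → vourherokb, newakz → neurwakz) insert -ur- after the first vowel.
The other patterns: stems whose second-to-last letter is 'g' add -ak; stems whose second-to-last letter is 'w' repeat the first consonant+vowel as a prefix.
So lafiftikb → laurfiftikb.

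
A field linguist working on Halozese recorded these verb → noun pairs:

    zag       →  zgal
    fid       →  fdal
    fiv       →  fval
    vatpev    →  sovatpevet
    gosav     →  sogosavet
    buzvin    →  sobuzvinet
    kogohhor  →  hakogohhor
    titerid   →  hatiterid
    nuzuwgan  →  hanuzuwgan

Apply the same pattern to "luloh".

solulohet

fiv and vatpev both end in -v yet inflect differently (fval, sovatpevet), so the final letter is not what conditions the rule; the number of vowels is.
"luloh" has 2 vowels. The stems with 2 vowels (vatpev → sovatpevet, gosav → sogosavet, buzvin → sobuzvinet) add so- … -et around the stem.
The other patterns: stems with 1 vowel delete the last vowel and add -al; stems with 3 vowels add the prefix ha-.
So luloh → solulohet.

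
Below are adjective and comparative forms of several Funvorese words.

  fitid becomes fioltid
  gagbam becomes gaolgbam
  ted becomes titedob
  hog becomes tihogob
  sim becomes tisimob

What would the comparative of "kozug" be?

fitid and ted both end in -d yet inflect differently (fioltid, titedob), so the final letter is not what conditions the rule; the number of vowels is.
"kozug" has 2 vowels. The stems with 2 vowels (fitid → fioltid, gagbam → gaolgbam) insert -ol- after the first vowel.
The other pattern: stems with 1 vowel add ti- … -ob around the stem.
So kozug → koolzug.

koolzug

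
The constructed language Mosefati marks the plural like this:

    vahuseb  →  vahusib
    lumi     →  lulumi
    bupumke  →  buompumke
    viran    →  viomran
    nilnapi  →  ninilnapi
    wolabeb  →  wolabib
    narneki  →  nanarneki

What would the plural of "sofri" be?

"sofri" ends in -i. The stems ending in -i (lumi → lulumi, nilnapi → ninilnapi, narneki → nanarneki) repeat the first consonant+vowel as a prefix.
The other patterns: stems ending in -b change the last vowel to 'i'; stems ending in -e or -n insert -om- after the first vowel.
So sofri → sosofri.

sosofri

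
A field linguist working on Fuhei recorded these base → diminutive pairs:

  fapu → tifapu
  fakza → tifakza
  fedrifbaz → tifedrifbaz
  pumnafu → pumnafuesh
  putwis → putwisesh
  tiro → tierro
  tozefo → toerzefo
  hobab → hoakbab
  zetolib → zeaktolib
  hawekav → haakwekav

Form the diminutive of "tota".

toerta

"tota" begins with t-. The stems beginning with t- (tiro → tierro, tozefo → toerzefo) insert -er- after the first vowel.
So tota → toerta.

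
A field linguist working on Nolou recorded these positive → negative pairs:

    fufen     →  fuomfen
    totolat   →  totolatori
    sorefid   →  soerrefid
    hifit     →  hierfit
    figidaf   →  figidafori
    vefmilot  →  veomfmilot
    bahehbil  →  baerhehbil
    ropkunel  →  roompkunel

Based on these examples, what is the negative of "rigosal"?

"rigosal" has last vowel 'a'. The stems whose last vowel is 'a' (figidaf → figidafori, totolat → totolatori) add -ori.
So rigosal → rigosalori.

rigosalori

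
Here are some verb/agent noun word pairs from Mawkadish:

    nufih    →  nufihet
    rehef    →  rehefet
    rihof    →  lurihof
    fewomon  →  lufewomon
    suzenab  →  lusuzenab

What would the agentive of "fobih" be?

"fobih" has last vowel 'i'. The one such stem in the data (nufih → nufihet) adds -et, so the same rule applies.
So fobih → fobihet.

fobihet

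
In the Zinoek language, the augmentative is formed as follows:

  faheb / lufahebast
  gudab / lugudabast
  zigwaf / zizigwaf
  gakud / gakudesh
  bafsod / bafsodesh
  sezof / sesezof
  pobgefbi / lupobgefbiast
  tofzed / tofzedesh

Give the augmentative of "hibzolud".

hibzoludesh

sezof and bafsod both have last vowel 'o' yet inflect differently (sesezof, bafsodesh), so the last vowel is not what conditions the rule; the final letter is.
"hibzolud" ends in -d. The stems ending in -d (tofzed → tofzedesh, gakud → gakudesh, bafsod → bafsodesh) add -esh.
The other patterns: stems ending in -f repeat the first consonant+vowel as a prefix; stems ending in -b or -i add lu- … -ast around the stem.
So hibzolud → hibzoludesh.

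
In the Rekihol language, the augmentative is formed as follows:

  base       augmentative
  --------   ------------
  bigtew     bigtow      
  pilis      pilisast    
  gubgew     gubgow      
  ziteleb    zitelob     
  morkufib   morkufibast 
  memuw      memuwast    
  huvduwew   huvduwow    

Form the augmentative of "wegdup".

wegdupast

"wegdup" has last vowel 'u'. The one such stem in the data (memuw → memuwast) adds -ast, so the same rule applies.
So wegdup → wegdupast.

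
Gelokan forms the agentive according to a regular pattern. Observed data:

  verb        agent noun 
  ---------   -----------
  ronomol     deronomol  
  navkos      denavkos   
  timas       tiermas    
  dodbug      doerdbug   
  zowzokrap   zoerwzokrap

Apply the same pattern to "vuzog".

navkos and timas both end in -s yet inflect differently (denavkos, tiermas), so the final letter is not what conditions the rule; the last vowel is.
"vuzog" has last vowel 'o'. The stems whose last vowel is 'o' (ronomol → deronomol, navkos → denavkos) add the prefix de-.
The other pattern: stems whose last vowel is 'a' or 'u' insert -er- after the first vowel.
So vuzog → devuzog.

devuzog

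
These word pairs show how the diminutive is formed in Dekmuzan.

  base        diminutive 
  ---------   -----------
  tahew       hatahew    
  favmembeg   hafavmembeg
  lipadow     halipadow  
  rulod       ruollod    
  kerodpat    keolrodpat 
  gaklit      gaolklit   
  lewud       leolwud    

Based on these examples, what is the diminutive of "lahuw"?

"lahuw" ends in -w. The stems ending in -w (tahew → hatahew, lipadow → halipadow) add the prefix ha-.
The other pattern: stems ending in -d or -t insert -ol- after the first vowel.
So lahuw → halahuw.

halahuw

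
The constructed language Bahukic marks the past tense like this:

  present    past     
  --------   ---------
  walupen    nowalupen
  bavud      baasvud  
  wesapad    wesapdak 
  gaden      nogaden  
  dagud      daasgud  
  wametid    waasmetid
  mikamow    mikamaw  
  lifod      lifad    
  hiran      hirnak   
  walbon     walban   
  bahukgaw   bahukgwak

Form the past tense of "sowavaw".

sowavwak

walupen and walbon both end in -n yet inflect differently (nowalupen, walban), so the final letter is not what conditions the rule; the last vowel is.
"sowavaw" has last vowel 'a'. The stems whose last vowel is 'a' (wesapad → wesapdak, hiran → hirnak, bahukgaw → bahukgwak) delete the last vowel and add -ak.
The other patterns: stems whose last vowel is 'e' add the prefix no-; stems whose last vowel is 'o' change the last vowel to 'a'; stems whose last vowel is 'i' or 'u' insert -as- after the first vowel.
So sowavaw → sowavwak.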